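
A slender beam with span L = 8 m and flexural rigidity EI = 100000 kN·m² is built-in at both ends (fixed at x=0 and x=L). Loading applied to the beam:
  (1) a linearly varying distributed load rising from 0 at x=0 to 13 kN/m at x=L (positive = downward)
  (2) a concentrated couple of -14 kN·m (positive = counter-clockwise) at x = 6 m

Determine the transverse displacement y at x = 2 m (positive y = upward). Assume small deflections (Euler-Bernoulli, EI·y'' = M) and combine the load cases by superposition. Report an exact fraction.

y(2) = -1159/4000000 m

Load 1 — triangular load w₀=13 kN/m (0→w₀ over full span):
  y_1 = -w₀x²(L-x)²(x+2L)/(120LEI) = -13·2²·(8-2)²·(2+2·8)/(120·8·100000) = -351/1000000 m
Load 2 — applied couple M₀=-14 kN·m at a=6 m (b=L-a=2):
  y_2 = (R_Ax³/6 - M_Ax²/2)/EI  [x≤a] with R_A=-63/32, M_A=-35/8 = ((-63/32)·2³/6 - (-35/8)·2²/2)/100000 = 49/800000 m
Superposition: y = Σ y_i = -1159/4000000 m ≈ -0.000290 m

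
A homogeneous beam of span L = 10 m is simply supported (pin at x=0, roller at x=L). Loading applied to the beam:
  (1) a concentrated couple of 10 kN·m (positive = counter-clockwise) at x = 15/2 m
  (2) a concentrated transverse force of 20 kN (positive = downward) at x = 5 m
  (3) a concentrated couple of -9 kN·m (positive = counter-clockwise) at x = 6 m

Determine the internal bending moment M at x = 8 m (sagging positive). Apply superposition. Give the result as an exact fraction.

Load 1 — applied couple M₀=10 kN·m at a=15/2 m (b=L-a=5/2):
  M_1 = M₀x/L - M₀  [x>a] = 10·8/10 - 10 = -2 kN·m
Load 2 — point force P=20 kN at a=5 m (b=L-a=5):
  M_2 = Pa(L-x)/L  [x>a] = 20·5·(10-8)/10 = 20 kN·m
Load 3 — applied couple M₀=-9 kN·m at a=6 m (b=L-a=4):
  M_3 = M₀x/L - M₀  [x>a] = (-9)·8/10 - (-9) = 9/5 kN·m
Superposition: M = Σ M_i = 99/5 kN·m ≈ 19.800000 kN·m

M(8) = 99/5 kN·m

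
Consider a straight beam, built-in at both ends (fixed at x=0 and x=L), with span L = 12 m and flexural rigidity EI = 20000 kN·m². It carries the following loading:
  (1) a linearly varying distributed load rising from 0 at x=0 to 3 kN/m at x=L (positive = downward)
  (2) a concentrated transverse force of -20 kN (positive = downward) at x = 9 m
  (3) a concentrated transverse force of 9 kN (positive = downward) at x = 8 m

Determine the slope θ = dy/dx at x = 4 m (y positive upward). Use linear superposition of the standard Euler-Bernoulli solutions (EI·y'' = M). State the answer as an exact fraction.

Load 1 — triangular load w₀=3 kN/m (0→w₀ over full span):
  θ_1 = -w₀(2x(L-x)(L-2x)(x+2L)+x²(L-x)²)/(120LEI) = -3·(2·4·(12-4)·(12-2·4)·(4+2·12)+4²·(12-4)²)/(120·12·20000) = -8/9375 rad
Load 2 — point force P=-20 kN at a=9 m (b=L-a=3):
  θ_2 = -Pb²x(2aL-(3a+b)x)/(2L³EI)  [x≤a] = -(-20)·3²·4·(2·9·12-(3·9+3)·4)/(2·12³·20000) = 1/1000 rad
Load 3 — point force P=9 kN at a=8 m (b=L-a=4):
  θ_3 = -Pb²x(2aL-(3a+b)x)/(2L³EI)  [x≤a] = -9·4²·4·(2·8·12-(3·8+4)·4)/(2·12³·20000) = -1/1500 rad
Superposition: θ = Σ θ_i = -13/25000 rad ≈ -0.000520 rad

θ(4) = -13/25000 rad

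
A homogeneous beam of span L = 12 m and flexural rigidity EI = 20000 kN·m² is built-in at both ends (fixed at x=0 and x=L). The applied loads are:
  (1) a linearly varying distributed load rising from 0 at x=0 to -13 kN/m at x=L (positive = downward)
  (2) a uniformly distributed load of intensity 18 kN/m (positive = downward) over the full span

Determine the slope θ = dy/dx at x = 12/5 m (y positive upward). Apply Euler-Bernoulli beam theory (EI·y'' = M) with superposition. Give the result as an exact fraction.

θ(12/5) = -3222/390625 rad

Load 1 — triangular load w₀=-13 kN/m (0→w₀ over full span):
  θ_1 = -w₀(2x(L-x)(L-2x)(x+2L)+x²(L-x)²)/(120LEI) = -(-13)·(2·(12/5)·(12-(12/5))·(12-2·(12/5))·((12/5)+2·12)+(12/5)²·(12-(12/5))²)/(120·12·20000) = 1638/390625 rad
Load 2 — uniform load w=18 kN/m over full span:
  θ_2 = -wx(L-x)(L-2x)/(12EI) = -18·(12/5)·(12-(12/5))·(12-2·(12/5))/(12·20000) = -972/78125 rad
Superposition: θ = Σ θ_i = -3222/390625 rad ≈ -0.008248 rad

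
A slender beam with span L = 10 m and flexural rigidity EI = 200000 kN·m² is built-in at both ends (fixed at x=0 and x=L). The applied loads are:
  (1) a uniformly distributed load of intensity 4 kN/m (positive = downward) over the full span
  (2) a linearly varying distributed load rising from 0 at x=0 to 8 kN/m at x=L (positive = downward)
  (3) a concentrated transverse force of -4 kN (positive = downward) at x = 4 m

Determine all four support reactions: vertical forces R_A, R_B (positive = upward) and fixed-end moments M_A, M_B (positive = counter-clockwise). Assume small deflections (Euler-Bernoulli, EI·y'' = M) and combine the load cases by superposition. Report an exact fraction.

R_A = 3676/125 kN, M_A = 1356/25 kN·m, R_B = 5824/125 kN, M_B = -5212/75 kN·m

Load 1 — uniform load w=4 kN/m over full span:
  R_A = wL/2 = 4·10/2 = 20 kN
  M_A = wL²/12 = 4·10²/12 = 100/3 kN·m
  R_B = wL/2 = 4·10/2 = 20 kN
  M_B = -wL²/12 = -4·10²/12 = -100/3 kN·m
Load 2 — triangular load w₀=8 kN/m (0→w₀ over full span):
  R_A = 3w₀L/20 = 3·8·10/20 = 12 kN
  M_A = w₀L²/30 = 8·10²/30 = 80/3 kN·m
  R_B = 7w₀L/20 = 7·8·10/20 = 28 kN
  M_B = -w₀L²/20 = -8·10²/20 = -40 kN·m
Load 3 — point force P=-4 kN at a=4 m (b=L-a=6):
  R_A = Pb²(3a+b)/L³ = (-4)·6²·(3·4+6)/10³ = -324/125 kN
  M_A = Pab²/L² = (-4)·4·6²/10² = -144/25 kN·m
  R_B = Pa²(a+3b)/L³ = (-4)·4²·(4+3·6)/10³ = -176/125 kN
  M_B = -Pa²b/L² = -(-4)·4²·6/10² = 96/25 kN·m
Superposition: R_A = 3676/125 kN, M_A = 1356/25 kN·m, R_B = 5824/125 kN, M_B = -5212/75 kN·m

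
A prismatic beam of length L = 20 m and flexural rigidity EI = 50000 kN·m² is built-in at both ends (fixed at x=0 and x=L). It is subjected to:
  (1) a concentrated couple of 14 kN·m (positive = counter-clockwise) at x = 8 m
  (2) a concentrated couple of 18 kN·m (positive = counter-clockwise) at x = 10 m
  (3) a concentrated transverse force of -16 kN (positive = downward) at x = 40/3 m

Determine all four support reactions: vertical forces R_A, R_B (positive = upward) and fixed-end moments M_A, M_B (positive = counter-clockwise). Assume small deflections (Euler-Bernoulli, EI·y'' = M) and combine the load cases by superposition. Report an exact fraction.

Load 1 — applied couple M₀=14 kN·m at a=8 m (b=L-a=12):
  R_A = 6M₀ab/L³ = 6·14·8·12/20³ = 126/125 kN
  M_A = M₀b(2a-b)/L² = 14·12·(2·8-12)/20² = 42/25 kN·m
  R_B = -6M₀ab/L³ = -6·14·8·12/20³ = -126/125 kN
  M_B = M₀a(2b-a)/L² = 14·8·(2·12-8)/20² = 112/25 kN·m
Load 2 — applied couple M₀=18 kN·m at a=10 m (b=L-a=10):
  R_A = 6M₀ab/L³ = 6·18·10·10/20³ = 27/20 kN
  M_A = M₀b(2a-b)/L² = 18·10·(2·10-10)/20² = 9/2 kN·m
  R_B = -6M₀ab/L³ = -6·18·10·10/20³ = -27/20 kN
  M_B = M₀a(2b-a)/L² = 18·10·(2·10-10)/20² = 9/2 kN·m
Load 3 — point force P=-16 kN at a=40/3 m (b=L-a=20/3):
  R_A = Pb²(3a+b)/L³ = (-16)·(20/3)²·(3·(40/3)+(20/3))/20³ = -112/27 kN
  M_A = Pab²/L² = (-16)·(40/3)·(20/3)²/20² = -640/27 kN·m
  R_B = Pa²(a+3b)/L³ = (-16)·(40/3)²·((40/3)+3·(20/3))/20³ = -320/27 kN
  M_B = -Pa²b/L² = -(-16)·(40/3)²·(20/3)/20² = 1280/27 kN·m
Superposition: R_A = -24167/13500 kN, M_A = -23657/1350 kN·m, R_B = -191833/13500 kN, M_B = 76123/1350 kN·m

R_A = -24167/13500 kN, M_A = -23657/1350 kN·m, R_B = -191833/13500 kN, M_B = 76123/1350 kN·m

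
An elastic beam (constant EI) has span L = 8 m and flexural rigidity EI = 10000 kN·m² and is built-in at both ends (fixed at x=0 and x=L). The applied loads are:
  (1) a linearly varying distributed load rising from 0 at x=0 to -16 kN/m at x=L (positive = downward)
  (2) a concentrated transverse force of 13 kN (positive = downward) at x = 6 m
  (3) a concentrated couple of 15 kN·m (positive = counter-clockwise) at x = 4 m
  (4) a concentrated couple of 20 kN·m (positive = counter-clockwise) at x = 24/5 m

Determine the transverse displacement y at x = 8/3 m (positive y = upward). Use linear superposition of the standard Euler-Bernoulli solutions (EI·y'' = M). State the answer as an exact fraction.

y(8/3) = 32981/9112500 m

Load 1 — triangular load w₀=-16 kN/m (0→w₀ over full span):
  y_1 = -w₀x²(L-x)²(x+2L)/(120LEI) = -(-16)·(8/3)²·(8-(8/3))²·((8/3)+2·8)/(120·8·10000) = 14336/2278125 m
Load 2 — point force P=13 kN at a=6 m (b=L-a=2):
  y_2 = -Pb²x²(3aL-(3a+b)x)/(6L³EI)  [x≤a] = -13·2²·(8/3)²·(3·6·8-(3·6+2)·(8/3))/(6·8³·10000) = -221/202500 m
Load 3 — applied couple M₀=15 kN·m at a=4 m (b=L-a=4):
  y_3 = (R_Ax³/6 - M_Ax²/2)/EI  [x≤a] with R_A=45/16, M_A=15/4 = ((45/16)·(8/3)³/6 - (15/4)·(8/3)²/2)/10000 = -1/2250 m
Load 4 — applied couple M₀=20 kN·m at a=24/5 m (b=L-a=16/5):
  y_4 = (R_Ax³/6 - M_Ax²/2)/EI  [x≤a] with R_A=18/5, M_A=32/5 = ((18/5)·(8/3)³/6 - (32/5)·(8/3)²/2)/10000 = -32/28125 m
Superposition: y = Σ y_i = 32981/9112500 m ≈ 0.003619 m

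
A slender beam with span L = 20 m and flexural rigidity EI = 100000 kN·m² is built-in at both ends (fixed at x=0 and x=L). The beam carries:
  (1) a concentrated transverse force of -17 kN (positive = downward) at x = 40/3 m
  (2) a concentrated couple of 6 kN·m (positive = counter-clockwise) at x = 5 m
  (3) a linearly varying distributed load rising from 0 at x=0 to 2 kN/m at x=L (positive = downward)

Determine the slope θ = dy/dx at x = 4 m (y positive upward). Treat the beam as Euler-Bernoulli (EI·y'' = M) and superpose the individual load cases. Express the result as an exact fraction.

Load 1 — point force P=-17 kN at a=40/3 m (b=L-a=20/3):
  θ_1 = -Pb²x(2aL-(3a+b)x)/(2L³EI)  [x≤a] = -(-17)·(20/3)²·4·(2·(40/3)·20-(3·(40/3)+(20/3))·4)/(2·20³·100000) = 221/337500 rad
Load 2 — applied couple M₀=6 kN·m at a=5 m (b=L-a=15):
  θ_2 = (R_Ax²/2 - M_Ax)/EI  [x≤a] with R_A=27/80, M_A=-9/8 = ((27/80)·4²/2 - (-9/8)·4)/100000 = 9/125000 rad
Load 3 — triangular load w₀=2 kN/m (0→w₀ over full span):
  θ_3 = -w₀(2x(L-x)(L-2x)(x+2L)+x²(L-x)²)/(120LEI) = -2·(2·4·(20-4)·(20-2·4)·(4+2·20)+4²·(20-4)²)/(120·20·100000) = -28/46875 rad
Superposition: θ = Σ θ_i = 437/3375000 rad ≈ 0.000129 rad

θ(4) = 437/3375000 rad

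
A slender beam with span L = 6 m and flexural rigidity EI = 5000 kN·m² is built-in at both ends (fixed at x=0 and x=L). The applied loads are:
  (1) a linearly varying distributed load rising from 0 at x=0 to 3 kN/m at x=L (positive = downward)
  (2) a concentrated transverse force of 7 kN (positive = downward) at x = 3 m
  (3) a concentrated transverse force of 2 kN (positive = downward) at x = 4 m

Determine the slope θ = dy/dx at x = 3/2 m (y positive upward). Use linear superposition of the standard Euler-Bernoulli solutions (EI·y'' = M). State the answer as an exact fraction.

θ(3/2) = -9159/6400000 rad

Load 1 — triangular load w₀=3 kN/m (0→w₀ over full span):
  θ_1 = -w₀(2x(L-x)(L-2x)(x+2L)+x²(L-x)²)/(120LEI) = -3·(2·(3/2)·(6-(3/2))·(6-2·(3/2))·((3/2)+2·6)+(3/2)²·(6-(3/2))²)/(120·6·5000) = -3159/6400000 rad
Load 2 — point force P=7 kN at a=3 m (b=L-a=3):
  θ_2 = -Pb²x(2aL-(3a+b)x)/(2L³EI)  [x≤a] = -7·3²·(3/2)·(2·3·6-(3·3+3)·(3/2))/(2·6³·5000) = -63/80000 rad
Load 3 — point force P=2 kN at a=4 m (b=L-a=2):
  θ_3 = -Pb²x(2aL-(3a+b)x)/(2L³EI)  [x≤a] = -2·2²·(3/2)·(2·4·6-(3·4+2)·(3/2))/(2·6³·5000) = -3/20000 rad
Superposition: θ = Σ θ_i = -9159/6400000 rad ≈ -0.001431 rad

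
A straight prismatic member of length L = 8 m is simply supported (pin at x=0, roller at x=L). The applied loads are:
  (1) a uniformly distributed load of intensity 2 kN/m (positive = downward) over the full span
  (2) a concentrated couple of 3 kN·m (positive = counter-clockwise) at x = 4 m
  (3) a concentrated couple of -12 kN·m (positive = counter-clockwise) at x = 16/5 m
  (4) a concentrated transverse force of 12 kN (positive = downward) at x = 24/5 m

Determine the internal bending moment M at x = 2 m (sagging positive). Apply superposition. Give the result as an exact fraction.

Load 1 — uniform load w=2 kN/m over full span:
  M_1 = wx(L-x)/2 = 2·2·(8-2)/2 = 12 kN·m
Load 2 — applied couple M₀=3 kN·m at a=4 m (b=L-a=4):
  M_2 = M₀x/L  [x≤a] = 3·2/8 = 3/4 kN·m
Load 3 — applied couple M₀=-12 kN·m at a=16/5 m (b=L-a=24/5):
  M_3 = M₀x/L  [x≤a] = (-12)·2/8 = -3 kN·m
Load 4 — point force P=12 kN at a=24/5 m (b=L-a=16/5):
  M_4 = Pbx/L  [x≤a] = 12·(16/5)·2/8 = 48/5 kN·m
Superposition: M = Σ M_i = 387/20 kN·m ≈ 19.350000 kN·m

M(2) = 387/20 kN·m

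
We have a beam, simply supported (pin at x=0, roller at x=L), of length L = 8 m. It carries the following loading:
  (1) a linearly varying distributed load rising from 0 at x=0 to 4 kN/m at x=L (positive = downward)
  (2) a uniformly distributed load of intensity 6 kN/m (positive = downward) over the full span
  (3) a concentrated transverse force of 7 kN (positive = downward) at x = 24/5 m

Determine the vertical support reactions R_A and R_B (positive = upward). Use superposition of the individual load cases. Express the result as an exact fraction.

R_A = 482/15 kN, R_B = 583/15 kN

Load 1 — triangular load w₀=4 kN/m (0→w₀ over full span):
  R_A = w₀L/6 = 4·8/6 = 16/3 kN
  R_B = w₀L/3 = 4·8/3 = 32/3 kN
Load 2 — uniform load w=6 kN/m over full span:
  R_A = wL/2 = 6·8/2 = 24 kN
  R_B = wL/2 = 6·8/2 = 24 kN
Load 3 — point force P=7 kN at a=24/5 m (b=L-a=16/5):
  R_A = Pb/L = 7·(16/5)/8 = 14/5 kN
  R_B = Pa/L = 7·(24/5)/8 = 21/5 kN
Superposition: R_A = 482/15 kN, R_B = 583/15 kN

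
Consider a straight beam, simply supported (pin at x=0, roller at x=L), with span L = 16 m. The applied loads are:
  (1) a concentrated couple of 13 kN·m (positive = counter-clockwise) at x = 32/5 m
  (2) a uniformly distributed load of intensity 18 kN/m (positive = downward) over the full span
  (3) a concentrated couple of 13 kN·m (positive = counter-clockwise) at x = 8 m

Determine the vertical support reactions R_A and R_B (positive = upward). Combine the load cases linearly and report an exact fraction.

R_A = 1165/8 kN, R_B = 1139/8 kN

Load 1 — applied couple M₀=13 kN·m at a=32/5 m (b=L-a=48/5):
  R_A = M₀/L = 13/16 kN
  R_B = -M₀/L = -13/16 kN
Load 2 — uniform load w=18 kN/m over full span:
  R_A = wL/2 = 18·16/2 = 144 kN
  R_B = wL/2 = 18·16/2 = 144 kN
Load 3 — applied couple M₀=13 kN·m at a=8 m (b=L-a=8):
  R_A = M₀/L = 13/16 kN
  R_B = -M₀/L = -13/16 kN
Superposition: R_A = 1165/8 kN, R_B = 1139/8 kN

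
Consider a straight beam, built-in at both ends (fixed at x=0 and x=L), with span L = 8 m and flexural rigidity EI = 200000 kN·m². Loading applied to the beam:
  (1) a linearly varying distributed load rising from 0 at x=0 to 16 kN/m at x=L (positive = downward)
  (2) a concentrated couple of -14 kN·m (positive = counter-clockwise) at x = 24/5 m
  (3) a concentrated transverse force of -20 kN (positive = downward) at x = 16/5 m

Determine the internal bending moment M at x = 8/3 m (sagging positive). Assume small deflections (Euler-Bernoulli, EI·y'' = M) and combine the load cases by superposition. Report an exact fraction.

M(8/3) = -6104/2025 kN·m

Load 1 — triangular load w₀=16 kN/m (0→w₀ over full span):
  M_1 = 3w₀Lx/20 - w₀L²/30 - w₀x³/(6L) = 3·16·8·(8/3)/20 - 16·8²/30 - 16·(8/3)³/(6·8) = 4352/405 kN·m
Load 2 — applied couple M₀=-14 kN·m at a=24/5 m (b=L-a=16/5):
  M_2 = R_Ax - M_A  [x≤a] with R_A=-63/25, M_A=-112/25 = (-63/25)·(8/3) - (-112/25) = -56/25 kN·m
Load 3 — point force P=-20 kN at a=16/5 m (b=L-a=24/5):
  M_3 = Pb²(3a+b)x/L³ - Pab²/L²  [x≤a] = (-20)·(24/5)²·(3·(16/5)+(24/5))·(8/3)/8³ - (-20)·(16/5)·(24/5)²/8² = -288/25 kN·m
Superposition: M = Σ M_i = -6104/2025 kN·m ≈ -3.014321 kN·m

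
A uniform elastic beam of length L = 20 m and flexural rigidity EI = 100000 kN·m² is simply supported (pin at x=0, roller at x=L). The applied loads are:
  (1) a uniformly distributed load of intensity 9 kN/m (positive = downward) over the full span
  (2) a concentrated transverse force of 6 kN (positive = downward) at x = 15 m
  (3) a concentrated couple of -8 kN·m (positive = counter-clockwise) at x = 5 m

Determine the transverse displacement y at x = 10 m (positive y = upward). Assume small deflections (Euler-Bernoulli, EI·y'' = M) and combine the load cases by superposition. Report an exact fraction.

Load 1 — uniform load w=9 kN/m over full span:
  y_1 = -wx(L³-2Lx²+x³)/(24EI) = -9·10·(20³-2·20·10²+10³)/(24·100000) = -3/16 m
Load 2 — point force P=6 kN at a=15 m (b=L-a=5):
  y_2 = -Pbx(L²-b²-x²)/(6LEI)  [x≤a] = -6·5·10·(20²-5²-10²)/(6·20·100000) = -11/1600 m
Load 3 — applied couple M₀=-8 kN·m at a=5 m (b=L-a=15):
  y_3 = (M₀x³/(6L)-M₀(x-a)²/2+C₁x)/EI  [x>a] with C₁=M₀(3b²-L²)/(6L)=-55/3 = ((-8)·10³/(6·20)-(-8)·(10-5)²/2+(-55/3)·10)/100000 = -3/2000 m
Superposition: y = Σ y_i = -1567/8000 m ≈ -0.195875 m

y(10) = -1567/8000 m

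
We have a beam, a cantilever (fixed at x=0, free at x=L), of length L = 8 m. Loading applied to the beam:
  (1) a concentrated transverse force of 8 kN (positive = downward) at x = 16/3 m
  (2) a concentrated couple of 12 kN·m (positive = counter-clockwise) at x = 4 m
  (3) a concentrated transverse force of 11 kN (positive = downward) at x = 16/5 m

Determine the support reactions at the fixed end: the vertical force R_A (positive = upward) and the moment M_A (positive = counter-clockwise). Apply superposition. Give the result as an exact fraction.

Load 1 — point force P=8 kN at a=16/3 m (b=L-a=8/3):
  R_A = P = 8 kN
  M_A = Pa = 8·(16/3) = 128/3 kN·m
Load 2 — applied couple M₀=12 kN·m at a=4 m (b=L-a=4):
  R_A = 0 kN
  M_A = -M₀ = -12 kN·m
Load 3 — point force P=11 kN at a=16/5 m (b=L-a=24/5):
  R_A = P = 11 kN
  M_A = Pa = 11·(16/5) = 176/5 kN·m
Superposition: R_A = 19 kN, M_A = 988/15 kN·m

R_A = 19 kN, M_A = 988/15 kN·m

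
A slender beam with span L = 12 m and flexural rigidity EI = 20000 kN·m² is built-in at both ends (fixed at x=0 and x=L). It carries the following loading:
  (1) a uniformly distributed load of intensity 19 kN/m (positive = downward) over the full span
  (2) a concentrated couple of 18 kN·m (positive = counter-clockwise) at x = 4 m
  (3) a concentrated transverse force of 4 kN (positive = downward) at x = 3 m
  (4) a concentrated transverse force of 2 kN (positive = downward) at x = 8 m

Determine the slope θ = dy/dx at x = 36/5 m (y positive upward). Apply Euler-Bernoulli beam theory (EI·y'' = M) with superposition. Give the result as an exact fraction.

Load 1 — uniform load w=19 kN/m over full span:
  θ_1 = -wx(L-x)(L-2x)/(12EI) = -19·(36/5)·(12-(36/5))·(12-2·(36/5))/(12·20000) = 513/78125 rad
Load 2 — applied couple M₀=18 kN·m at a=4 m (b=L-a=8):
  θ_2 = (R_Ax²/2 - M_Ax - M₀(x-a))/EI  [x>a] with R_A=2, M_A=0 = (2·(36/5)²/2 - 0·(36/5) - 18·((36/5)-4))/20000 = -9/31250 rad
Load 3 — point force P=4 kN at a=3 m (b=L-a=9):
  θ_3 = Pa²(L-x)(2bL-(3b+a)(L-x))/(2L³EI)  [x>a] = 4·3²·(12-(36/5))·(2·9·12-(3·9+3)·(12-(36/5)))/(2·12³·20000) = 9/50000 rad
Load 4 — point force P=2 kN at a=8 m (b=L-a=4):
  θ_4 = -Pb²x(2aL-(3a+b)x)/(2L³EI)  [x≤a] = -2·4²·(36/5)·(2·8·12-(3·8+4)·(36/5))/(2·12³·20000) = 1/31250 rad
Superposition: θ = Σ θ_i = 8113/1250000 rad ≈ 0.006490 rad

θ(36/5) = 8113/1250000 rad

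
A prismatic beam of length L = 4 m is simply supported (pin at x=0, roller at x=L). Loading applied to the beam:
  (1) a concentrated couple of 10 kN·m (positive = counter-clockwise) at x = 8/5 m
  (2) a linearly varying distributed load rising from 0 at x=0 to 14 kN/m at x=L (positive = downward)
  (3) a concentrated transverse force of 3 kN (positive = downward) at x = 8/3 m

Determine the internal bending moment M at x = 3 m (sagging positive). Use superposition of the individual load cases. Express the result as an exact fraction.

M(3) = 47/4 kN·m

Load 1 — applied couple M₀=10 kN·m at a=8/5 m (b=L-a=12/5):
  M_1 = M₀x/L - M₀  [x>a] = 10·3/4 - 10 = -5/2 kN·m
Load 2 — triangular load w₀=14 kN/m (0→w₀ over full span):
  M_2 = w₀Lx/6 - w₀x³/(6L) = 14·4·3/6 - 14·3³/(6·4) = 49/4 kN·m
Load 3 — point force P=3 kN at a=8/3 m (b=L-a=4/3):
  M_3 = Pa(L-x)/L  [x>a] = 3·(8/3)·(4-3)/4 = 2 kN·m
Superposition: M = Σ M_i = 47/4 kN·m ≈ 11.750000 kN·m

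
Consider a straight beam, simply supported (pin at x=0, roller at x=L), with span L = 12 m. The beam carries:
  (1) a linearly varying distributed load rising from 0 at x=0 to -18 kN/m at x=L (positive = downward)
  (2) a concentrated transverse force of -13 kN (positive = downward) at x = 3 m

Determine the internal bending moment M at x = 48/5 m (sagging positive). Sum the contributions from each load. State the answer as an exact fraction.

M(48/5) = -16527/125 kN·m

Load 1 — triangular load w₀=-18 kN/m (0→w₀ over full span):
  M_1 = w₀Lx/6 - w₀x³/(6L) = (-18)·12·(48/5)/6 - (-18)·(48/5)³/(6·12) = -15552/125 kN·m
Load 2 — point force P=-13 kN at a=3 m (b=L-a=9):
  M_2 = Pa(L-x)/L  [x>a] = (-13)·3·(12-(48/5))/12 = -39/5 kN·m
Superposition: M = Σ M_i = -16527/125 kN·m ≈ -132.216000 kN·m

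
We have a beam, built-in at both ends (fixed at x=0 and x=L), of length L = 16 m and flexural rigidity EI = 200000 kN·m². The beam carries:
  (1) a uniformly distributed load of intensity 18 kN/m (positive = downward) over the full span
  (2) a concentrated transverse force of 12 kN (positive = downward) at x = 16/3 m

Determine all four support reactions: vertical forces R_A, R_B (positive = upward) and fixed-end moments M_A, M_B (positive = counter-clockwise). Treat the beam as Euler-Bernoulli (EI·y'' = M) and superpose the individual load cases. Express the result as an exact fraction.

Load 1 — uniform load w=18 kN/m over full span:
  R_A = wL/2 = 18·16/2 = 144 kN
  M_A = wL²/12 = 18·16²/12 = 384 kN·m
  R_B = wL/2 = 18·16/2 = 144 kN
  M_B = -wL²/12 = -18·16²/12 = -384 kN·m
Load 2 — point force P=12 kN at a=16/3 m (b=L-a=32/3):
  R_A = Pb²(3a+b)/L³ = 12·(32/3)²·(3·(16/3)+(32/3))/16³ = 80/9 kN
  M_A = Pab²/L² = 12·(16/3)·(32/3)²/16² = 256/9 kN·m
  R_B = Pa²(a+3b)/L³ = 12·(16/3)²·((16/3)+3·(32/3))/16³ = 28/9 kN
  M_B = -Pa²b/L² = -12·(16/3)²·(32/3)/16² = -128/9 kN·m
Superposition: R_A = 1376/9 kN, M_A = 3712/9 kN·m, R_B = 1324/9 kN, M_B = -3584/9 kN·m

R_A = 1376/9 kN, M_A = 3712/9 kN·m, R_B = 1324/9 kN, M_B = -3584/9 kN·m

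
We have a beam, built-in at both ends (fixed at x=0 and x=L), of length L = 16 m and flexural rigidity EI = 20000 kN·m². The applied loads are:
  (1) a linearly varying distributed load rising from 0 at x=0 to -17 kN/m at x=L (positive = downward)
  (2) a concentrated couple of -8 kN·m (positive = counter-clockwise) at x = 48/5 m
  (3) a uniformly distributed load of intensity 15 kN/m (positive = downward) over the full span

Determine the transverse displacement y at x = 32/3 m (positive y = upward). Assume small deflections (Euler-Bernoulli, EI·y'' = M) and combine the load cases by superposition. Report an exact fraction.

y(32/3) = -453088/11390625 m

Load 1 — triangular load w₀=-17 kN/m (0→w₀ over full span):
  y_1 = -w₀x²(L-x)²(x+2L)/(120LEI) = -(-17)·(32/3)²·(16-(32/3))²·((32/3)+2·16)/(120·16·20000) = 139264/2278125 m
Load 2 — applied couple M₀=-8 kN·m at a=48/5 m (b=L-a=32/5):
  y_2 = (R_Ax³/6 - M_Ax²/2 - M₀(x-a)²/2)/EI  [x>a] with R_A=-18/25, M_A=-64/25 = ((-18/25)·(32/3)³/6 - (-64/25)·(32/3)²/2 - (-8)·((32/3)-(48/5))²/2)/20000 = 32/140625 m
Load 3 — uniform load w=15 kN/m over full span:
  y_3 = -wx²(L-x)²/(24EI) = -15·(32/3)²·(16-(32/3))²/(24·20000) = -1024/10125 m
Superposition: y = Σ y_i = -453088/11390625 m ≈ -0.039777 m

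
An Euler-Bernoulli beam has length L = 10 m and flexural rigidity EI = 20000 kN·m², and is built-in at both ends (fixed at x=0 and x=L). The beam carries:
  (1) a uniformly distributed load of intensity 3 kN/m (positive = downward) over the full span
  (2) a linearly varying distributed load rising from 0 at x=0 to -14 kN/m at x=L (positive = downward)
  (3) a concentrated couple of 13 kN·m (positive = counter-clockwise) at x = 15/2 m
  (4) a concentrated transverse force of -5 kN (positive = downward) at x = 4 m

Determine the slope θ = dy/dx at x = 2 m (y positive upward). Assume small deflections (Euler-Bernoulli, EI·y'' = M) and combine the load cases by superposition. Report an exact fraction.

Load 1 — uniform load w=3 kN/m over full span:
  θ_1 = -wx(L-x)(L-2x)/(12EI) = -3·2·(10-2)·(10-2·2)/(12·20000) = -3/2500 rad
Load 2 — triangular load w₀=-14 kN/m (0→w₀ over full span):
  θ_2 = -w₀(2x(L-x)(L-2x)(x+2L)+x²(L-x)²)/(120LEI) = -(-14)·(2·2·(10-2)·(10-2·2)·(2+2·10)+2²·(10-2)²)/(120·10·20000) = 49/18750 rad
Load 3 — applied couple M₀=13 kN·m at a=15/2 m (b=L-a=5/2):
  θ_3 = (R_Ax²/2 - M_Ax)/EI  [x≤a] with R_A=117/80, M_A=65/16 = ((117/80)·2²/2 - (65/16)·2)/20000 = -13/50000 rad
Load 4 — point force P=-5 kN at a=4 m (b=L-a=6):
  θ_4 = -Pb²x(2aL-(3a+b)x)/(2L³EI)  [x≤a] = -(-5)·6²·2·(2·4·10-(3·4+6)·2)/(2·10³·20000) = 99/250000 rad
Superposition: θ = Σ θ_i = 581/375000 rad ≈ 0.001549 rad

θ(2) = 581/375000 rad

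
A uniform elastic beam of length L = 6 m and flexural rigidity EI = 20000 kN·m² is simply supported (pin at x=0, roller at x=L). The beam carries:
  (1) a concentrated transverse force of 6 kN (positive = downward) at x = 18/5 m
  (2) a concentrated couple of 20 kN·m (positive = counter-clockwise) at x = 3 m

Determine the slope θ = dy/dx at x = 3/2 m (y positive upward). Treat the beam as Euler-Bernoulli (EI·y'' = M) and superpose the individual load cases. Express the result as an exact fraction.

θ(3/2) = -5323/10000000 rad

Load 1 — point force P=6 kN at a=18/5 m (b=L-a=12/5):
  θ_1 = -Pb(L²-b²-3x²)/(6LEI)  [x≤a] = -6·(12/5)·(6²-(12/5)²-3·(3/2)²)/(6·6·20000) = -2349/5000000 rad
Load 2 — applied couple M₀=20 kN·m at a=3 m (b=L-a=3):
  θ_2 = (M₀x²/(2L)+C₁)/EI  [x≤a] with C₁=M₀(3b²-L²)/(6L)=-5 = (20·(3/2)²/(2·6)+(-5))/20000 = -1/16000 rad
Superposition: θ = Σ θ_i = -5323/10000000 rad ≈ -0.000532 rad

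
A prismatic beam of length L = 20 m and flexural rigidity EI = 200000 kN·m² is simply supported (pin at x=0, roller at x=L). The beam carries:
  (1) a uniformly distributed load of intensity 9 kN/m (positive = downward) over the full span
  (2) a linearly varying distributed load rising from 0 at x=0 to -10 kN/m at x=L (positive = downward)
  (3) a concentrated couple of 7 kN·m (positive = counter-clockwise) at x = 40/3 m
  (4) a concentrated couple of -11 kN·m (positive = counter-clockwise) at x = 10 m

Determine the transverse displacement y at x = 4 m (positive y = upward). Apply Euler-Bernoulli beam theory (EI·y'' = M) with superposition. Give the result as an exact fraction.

Load 1 — uniform load w=9 kN/m over full span:
  y_1 = -wx(L³-2Lx²+x³)/(24EI) = -9·4·(20³-2·20·4²+4³)/(24·200000) = -174/3125 m
Load 2 — triangular load w₀=-10 kN/m (0→w₀ over full span):
  y_2 = -w₀x(7L⁴-10L²x²+3x⁴)/(360LEI) = -(-10)·4·(7·20⁴-10·20²·4²+3·4⁴)/(360·20·200000) = 1376/46875 m
Load 3 — applied couple M₀=7 kN·m at a=40/3 m (b=L-a=20/3):
  y_3 = (M₀x³/(6L)+C₁x)/EI  [x≤a] with C₁=M₀(3b²-L²)/(6L)=-140/9 = (7·4³/(6·20)+(-140/9)·4)/200000 = -329/1125000 m
Load 4 — applied couple M₀=-11 kN·m at a=10 m (b=L-a=10):
  y_4 = (M₀x³/(6L)+C₁x)/EI  [x≤a] with C₁=M₀(3b²-L²)/(6L)=55/6 = ((-11)·4³/(6·20)+(55/6)·4)/200000 = 77/500000 m
Superposition: y = Σ y_i = -119087/4500000 m ≈ -0.026464 m

y(4) = -119087/4500000 m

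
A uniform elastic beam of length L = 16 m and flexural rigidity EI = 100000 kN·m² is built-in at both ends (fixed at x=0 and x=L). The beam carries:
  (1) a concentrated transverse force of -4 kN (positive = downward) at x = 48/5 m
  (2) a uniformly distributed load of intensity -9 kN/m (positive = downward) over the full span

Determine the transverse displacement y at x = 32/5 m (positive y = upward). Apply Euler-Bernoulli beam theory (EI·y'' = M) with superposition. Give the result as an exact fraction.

Load 1 — point force P=-4 kN at a=48/5 m (b=L-a=32/5):
  y_1 = -Pb²x²(3aL-(3a+b)x)/(6L³EI)  [x≤a] = -(-4)·(32/5)²·(32/5)²·(3·(48/5)·16-(3·(48/5)+(32/5))·(32/5))/(6·16³·100000) = 94208/146484375 m
Load 2 — uniform load w=-9 kN/m over full span:
  y_2 = -wx²(L-x)²/(24EI) = -(-9)·(32/5)²·(16-(32/5))²/(24·100000) = 27648/1953125 m
Superposition: y = Σ y_i = 2167808/146484375 m ≈ 0.014799 m

y(32/5) = 2167808/146484375 m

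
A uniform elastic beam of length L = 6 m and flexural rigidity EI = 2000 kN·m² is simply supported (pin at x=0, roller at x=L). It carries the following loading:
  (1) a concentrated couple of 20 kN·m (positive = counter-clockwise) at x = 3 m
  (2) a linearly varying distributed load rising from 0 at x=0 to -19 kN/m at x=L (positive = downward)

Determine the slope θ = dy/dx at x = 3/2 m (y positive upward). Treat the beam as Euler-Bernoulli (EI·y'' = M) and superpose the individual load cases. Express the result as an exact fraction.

θ(3/2) = 74039/2560000 rad

Load 1 — applied couple M₀=20 kN·m at a=3 m (b=L-a=3):
  θ_1 = (M₀x²/(2L)+C₁)/EI  [x≤a] with C₁=M₀(3b²-L²)/(6L)=-5 = (20·(3/2)²/(2·6)+(-5))/2000 = -1/1600 rad
Load 2 — triangular load w₀=-19 kN/m (0→w₀ over full span):
  θ_2 = -w₀(7L⁴-30L²x²+15x⁴)/(360LEI) = -(-19)·(7·6⁴-30·6²·(3/2)²+15·(3/2)⁴)/(360·6·2000) = 75639/2560000 rad
Superposition: θ = Σ θ_i = 74039/2560000 rad ≈ 0.028921 rad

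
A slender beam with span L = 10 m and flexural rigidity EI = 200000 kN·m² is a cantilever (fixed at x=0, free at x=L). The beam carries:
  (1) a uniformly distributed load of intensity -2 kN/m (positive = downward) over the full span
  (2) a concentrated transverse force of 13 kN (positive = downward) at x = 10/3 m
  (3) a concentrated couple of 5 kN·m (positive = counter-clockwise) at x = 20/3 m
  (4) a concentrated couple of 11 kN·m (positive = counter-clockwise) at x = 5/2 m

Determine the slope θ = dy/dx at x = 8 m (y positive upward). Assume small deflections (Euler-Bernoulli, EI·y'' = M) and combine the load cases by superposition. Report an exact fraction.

Load 1 — uniform load w=-2 kN/m over full span:
  θ_1 = -wx(x²-3Lx+3L²)/(6EI) = -(-2)·8·(8²-3·10·8+3·10²)/(6·200000) = 31/18750 rad
Load 2 — point force P=13 kN at a=10/3 m (b=L-a=20/3):
  θ_2 = -Pa²/(2EI)  [x>a] = -13·(10/3)²/(2·200000) = -13/36000 rad
Load 3 — applied couple M₀=5 kN·m at a=20/3 m (b=L-a=10/3):
  θ_3 = M₀a/EI  [x>a] = 5·(20/3)/200000 = 1/6000 rad
Load 4 — applied couple M₀=11 kN·m at a=5/2 m (b=L-a=15/2):
  θ_4 = M₀a/EI  [x>a] = 11·(5/2)/200000 = 11/80000 rad
Superposition: θ = Σ θ_i = 5747/3600000 rad ≈ 0.001596 rad

θ(8) = 5747/3600000 rad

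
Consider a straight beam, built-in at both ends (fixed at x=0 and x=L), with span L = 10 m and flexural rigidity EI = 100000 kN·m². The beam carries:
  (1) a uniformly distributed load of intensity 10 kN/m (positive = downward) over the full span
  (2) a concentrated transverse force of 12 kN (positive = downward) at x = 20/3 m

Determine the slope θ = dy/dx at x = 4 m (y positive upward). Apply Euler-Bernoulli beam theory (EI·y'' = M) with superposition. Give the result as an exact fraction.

θ(4) = -19/37500 rad

Load 1 — uniform load w=10 kN/m over full span:
  θ_1 = -wx(L-x)(L-2x)/(12EI) = -10·4·(10-4)·(10-2·4)/(12·100000) = -1/2500 rad
Load 2 — point force P=12 kN at a=20/3 m (b=L-a=10/3):
  θ_2 = -Pb²x(2aL-(3a+b)x)/(2L³EI)  [x≤a] = -12·(10/3)²·4·(2·(20/3)·10-(3·(20/3)+(10/3))·4)/(2·10³·100000) = -1/9375 rad
Superposition: θ = Σ θ_i = -19/37500 rad ≈ -0.000507 rad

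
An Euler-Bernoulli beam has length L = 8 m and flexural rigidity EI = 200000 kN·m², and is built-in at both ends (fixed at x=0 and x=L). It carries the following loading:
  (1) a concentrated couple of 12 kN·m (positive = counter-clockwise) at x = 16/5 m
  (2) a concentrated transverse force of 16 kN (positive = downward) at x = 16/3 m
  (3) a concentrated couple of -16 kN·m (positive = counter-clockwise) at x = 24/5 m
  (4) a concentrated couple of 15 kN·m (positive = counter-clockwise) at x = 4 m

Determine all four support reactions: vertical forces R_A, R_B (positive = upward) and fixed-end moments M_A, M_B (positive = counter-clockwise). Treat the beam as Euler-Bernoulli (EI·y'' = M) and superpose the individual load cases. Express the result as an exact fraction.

Load 1 — applied couple M₀=12 kN·m at a=16/5 m (b=L-a=24/5):
  R_A = 6M₀ab/L³ = 6·12·(16/5)·(24/5)/8³ = 54/25 kN
  M_A = M₀b(2a-b)/L² = 12·(24/5)·(2·(16/5)-(24/5))/8² = 36/25 kN·m
  R_B = -6M₀ab/L³ = -6·12·(16/5)·(24/5)/8³ = -54/25 kN
  M_B = M₀a(2b-a)/L² = 12·(16/5)·(2·(24/5)-(16/5))/8² = 96/25 kN·m
Load 2 — point force P=16 kN at a=16/3 m (b=L-a=8/3):
  R_A = Pb²(3a+b)/L³ = 16·(8/3)²·(3·(16/3)+(8/3))/8³ = 112/27 kN
  M_A = Pab²/L² = 16·(16/3)·(8/3)²/8² = 256/27 kN·m
  R_B = Pa²(a+3b)/L³ = 16·(16/3)²·((16/3)+3·(8/3))/8³ = 320/27 kN
  M_B = -Pa²b/L² = -16·(16/3)²·(8/3)/8² = -512/27 kN·m
Load 3 — applied couple M₀=-16 kN·m at a=24/5 m (b=L-a=16/5):
  R_A = 6M₀ab/L³ = 6·(-16)·(24/5)·(16/5)/8³ = -72/25 kN
  M_A = M₀b(2a-b)/L² = (-16)·(16/5)·(2·(24/5)-(16/5))/8² = -128/25 kN·m
  R_B = -6M₀ab/L³ = -6·(-16)·(24/5)·(16/5)/8³ = 72/25 kN
  M_B = M₀a(2b-a)/L² = (-16)·(24/5)·(2·(16/5)-(24/5))/8² = -48/25 kN·m
Load 4 — applied couple M₀=15 kN·m at a=4 m (b=L-a=4):
  R_A = 6M₀ab/L³ = 6·15·4·4/8³ = 45/16 kN
  M_A = M₀b(2a-b)/L² = 15·4·(2·4-4)/8² = 15/4 kN·m
  R_B = -6M₀ab/L³ = -6·15·4·4/8³ = -45/16 kN
  M_B = M₀a(2b-a)/L² = 15·4·(2·4-4)/8² = 15/4 kN·m
Superposition: R_A = 67399/10800 kN, M_A = 25789/2700 kN·m, R_B = 105401/10800 kN, M_B = -35891/2700 kN·m

R_A = 67399/10800 kN, M_A = 25789/2700 kN·m, R_B = 105401/10800 kN, M_B = -35891/2700 kN·m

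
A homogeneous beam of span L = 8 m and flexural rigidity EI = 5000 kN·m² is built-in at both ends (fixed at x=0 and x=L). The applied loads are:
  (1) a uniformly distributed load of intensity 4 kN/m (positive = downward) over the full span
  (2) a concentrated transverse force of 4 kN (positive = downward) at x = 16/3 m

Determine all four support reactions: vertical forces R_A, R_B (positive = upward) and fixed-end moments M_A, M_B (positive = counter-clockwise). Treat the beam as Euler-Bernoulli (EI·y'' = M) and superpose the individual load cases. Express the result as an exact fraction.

Load 1 — uniform load w=4 kN/m over full span:
  R_A = wL/2 = 4·8/2 = 16 kN
  M_A = wL²/12 = 4·8²/12 = 64/3 kN·m
  R_B = wL/2 = 4·8/2 = 16 kN
  M_B = -wL²/12 = -4·8²/12 = -64/3 kN·m
Load 2 — point force P=4 kN at a=16/3 m (b=L-a=8/3):
  R_A = Pb²(3a+b)/L³ = 4·(8/3)²·(3·(16/3)+(8/3))/8³ = 28/27 kN
  M_A = Pab²/L² = 4·(16/3)·(8/3)²/8² = 64/27 kN·m
  R_B = Pa²(a+3b)/L³ = 4·(16/3)²·((16/3)+3·(8/3))/8³ = 80/27 kN
  M_B = -Pa²b/L² = -4·(16/3)²·(8/3)/8² = -128/27 kN·m
Superposition: R_A = 460/27 kN, M_A = 640/27 kN·m, R_B = 512/27 kN, M_B = -704/27 kN·m

R_A = 460/27 kN, M_A = 640/27 kN·m, R_B = 512/27 kN, M_B = -704/27 kN·m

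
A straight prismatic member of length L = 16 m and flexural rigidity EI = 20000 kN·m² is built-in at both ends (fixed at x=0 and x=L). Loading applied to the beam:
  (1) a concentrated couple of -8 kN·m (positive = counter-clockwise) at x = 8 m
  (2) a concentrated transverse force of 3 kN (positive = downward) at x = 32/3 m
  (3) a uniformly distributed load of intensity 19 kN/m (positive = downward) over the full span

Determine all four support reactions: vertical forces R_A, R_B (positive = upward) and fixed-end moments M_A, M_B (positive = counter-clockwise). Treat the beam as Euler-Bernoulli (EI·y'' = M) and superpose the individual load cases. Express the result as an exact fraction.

Load 1 — applied couple M₀=-8 kN·m at a=8 m (b=L-a=8):
  R_A = 6M₀ab/L³ = 6·(-8)·8·8/16³ = -3/4 kN
  M_A = M₀b(2a-b)/L² = (-8)·8·(2·8-8)/16² = -2 kN·m
  R_B = -6M₀ab/L³ = -6·(-8)·8·8/16³ = 3/4 kN
  M_B = M₀a(2b-a)/L² = (-8)·8·(2·8-8)/16² = -2 kN·m
Load 2 — point force P=3 kN at a=32/3 m (b=L-a=16/3):
  R_A = Pb²(3a+b)/L³ = 3·(16/3)²·(3·(32/3)+(16/3))/16³ = 7/9 kN
  M_A = Pab²/L² = 3·(32/3)·(16/3)²/16² = 32/9 kN·m
  R_B = Pa²(a+3b)/L³ = 3·(32/3)²·((32/3)+3·(16/3))/16³ = 20/9 kN
  M_B = -Pa²b/L² = -3·(32/3)²·(16/3)/16² = -64/9 kN·m
Load 3 — uniform load w=19 kN/m over full span:
  R_A = wL/2 = 19·16/2 = 152 kN
  M_A = wL²/12 = 19·16²/12 = 1216/3 kN·m
  R_B = wL/2 = 19·16/2 = 152 kN
  M_B = -wL²/12 = -19·16²/12 = -1216/3 kN·m
Superposition: R_A = 5473/36 kN, M_A = 3662/9 kN·m, R_B = 5579/36 kN, M_B = -3730/9 kN·m

R_A = 5473/36 kN, M_A = 3662/9 kN·m, R_B = 5579/36 kN, M_B = -3730/9 kN·m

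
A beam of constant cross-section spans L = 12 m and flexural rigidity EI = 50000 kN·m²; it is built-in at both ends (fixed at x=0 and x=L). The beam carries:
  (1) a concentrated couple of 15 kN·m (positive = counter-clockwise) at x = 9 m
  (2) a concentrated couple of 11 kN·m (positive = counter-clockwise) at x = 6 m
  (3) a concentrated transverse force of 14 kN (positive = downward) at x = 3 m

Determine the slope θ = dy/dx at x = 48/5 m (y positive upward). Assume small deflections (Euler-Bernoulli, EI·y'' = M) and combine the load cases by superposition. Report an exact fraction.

θ(48/5) = 519/1250000 rad

Load 1 — applied couple M₀=15 kN·m at a=9 m (b=L-a=3):
  θ_1 = (R_Ax²/2 - M_Ax - M₀(x-a))/EI  [x>a] with R_A=45/32, M_A=75/16 = ((45/32)·(48/5)²/2 - (75/16)·(48/5) - 15·((48/5)-9))/50000 = 27/125000 rad
Load 2 — applied couple M₀=11 kN·m at a=6 m (b=L-a=6):
  θ_2 = (R_Ax²/2 - M_Ax - M₀(x-a))/EI  [x>a] with R_A=11/8, M_A=11/4 = ((11/8)·(48/5)²/2 - (11/4)·(48/5) - 11·((48/5)-6))/50000 = -33/625000 rad
Load 3 — point force P=14 kN at a=3 m (b=L-a=9):
  θ_3 = Pa²(L-x)(2bL-(3b+a)(L-x))/(2L³EI)  [x>a] = 14·3²·(12-(48/5))·(2·9·12-(3·9+3)·(12-(48/5)))/(2·12³·50000) = 63/250000 rad
Superposition: θ = Σ θ_i = 519/1250000 rad ≈ 0.000415 rad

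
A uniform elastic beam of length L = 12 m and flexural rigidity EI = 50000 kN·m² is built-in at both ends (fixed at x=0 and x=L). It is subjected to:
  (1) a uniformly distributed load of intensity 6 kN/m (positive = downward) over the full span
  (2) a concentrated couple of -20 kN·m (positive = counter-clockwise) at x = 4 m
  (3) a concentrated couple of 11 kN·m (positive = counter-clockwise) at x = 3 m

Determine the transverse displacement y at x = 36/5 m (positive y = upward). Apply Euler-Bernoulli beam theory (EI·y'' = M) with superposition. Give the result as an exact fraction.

Load 1 — uniform load w=6 kN/m over full span:
  y_1 = -wx²(L-x)²/(24EI) = -6·(36/5)²·(12-(36/5))²/(24·50000) = -11664/1953125 m
Load 2 — applied couple M₀=-20 kN·m at a=4 m (b=L-a=8):
  y_2 = (R_Ax³/6 - M_Ax²/2 - M₀(x-a)²/2)/EI  [x>a] with R_A=-20/9, M_A=0 = ((-20/9)·(36/5)³/6 - 0·(36/5)²/2 - (-20)·((36/5)-4)²/2)/50000 = -56/78125 m
Load 3 — applied couple M₀=11 kN·m at a=3 m (b=L-a=9):
  y_3 = (R_Ax³/6 - M_Ax²/2 - M₀(x-a)²/2)/EI  [x>a] with R_A=33/32, M_A=-33/16 = ((33/32)·(36/5)³/6 - (-33/16)·(36/5)²/2 - 11·((36/5)-3)²/2)/50000 = 1287/3125000 m
Superposition: y = Σ y_i = -98077/15625000 m ≈ -0.006277 m

y(36/5) = -98077/15625000 m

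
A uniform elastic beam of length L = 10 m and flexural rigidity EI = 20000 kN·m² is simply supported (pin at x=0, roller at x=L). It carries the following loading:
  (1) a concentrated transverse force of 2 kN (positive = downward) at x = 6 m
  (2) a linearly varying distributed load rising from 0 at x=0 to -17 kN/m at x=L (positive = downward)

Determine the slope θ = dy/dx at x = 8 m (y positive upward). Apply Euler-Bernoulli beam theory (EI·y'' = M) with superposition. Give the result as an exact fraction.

θ(8) = -12401/900000 rad

Load 1 — point force P=2 kN at a=6 m (b=L-a=4):
  θ_1 = -Pa(2L²-6Lx+3x²+a²)/(6LEI)  [x>a] = -2·6·(2·10²-6·10·8+3·8²+6²)/(6·10·20000) = 13/25000 rad
Load 2 — triangular load w₀=-17 kN/m (0→w₀ over full span):
  θ_2 = -w₀(7L⁴-30L²x²+15x⁴)/(360LEI) = -(-17)·(7·10⁴-30·10²·8²+15·8⁴)/(360·10·20000) = -12869/900000 rad
Superposition: θ = Σ θ_i = -12401/900000 rad ≈ -0.013779 rad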